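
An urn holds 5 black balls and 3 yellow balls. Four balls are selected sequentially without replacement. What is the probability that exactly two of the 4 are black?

One ordering (black drawn first) has probability 5/8 × 4/7 × 3/6 × 2/5 = 120/1680 = 1/14.
There are C(4,2) = 6 such orderings, each equally likely, so P = 6 × 1/14 = 3/7.

3/7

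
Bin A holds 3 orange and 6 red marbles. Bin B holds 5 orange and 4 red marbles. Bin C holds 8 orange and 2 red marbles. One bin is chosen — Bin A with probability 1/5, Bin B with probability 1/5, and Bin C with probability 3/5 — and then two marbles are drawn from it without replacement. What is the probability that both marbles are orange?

401/900

From Bin A: P(both orange) = (3/9)(2/8) = 1/12.
From Bin B: P(both orange) = (5/9)(4/8) = 5/18.
From Bin C: P(both orange) = (8/10)(7/9) = 28/45.
Total probability = (1/5)(1/12) + (1/5)(5/18) + (3/5)(28/45) = 401/900.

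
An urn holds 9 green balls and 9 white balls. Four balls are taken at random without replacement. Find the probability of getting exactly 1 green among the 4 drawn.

21/85

One ordering (green drawn first) has probability 9/18 × 9/17 × 8/16 × 7/15 = 4536/73440 = 21/340.
There are C(4,1) = 4 such orderings, each equally likely, so P = 4 × 21/340 = 21/85.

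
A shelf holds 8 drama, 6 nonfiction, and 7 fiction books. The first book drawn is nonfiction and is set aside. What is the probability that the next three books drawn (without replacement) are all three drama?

14/285

With the first book removed, 8 drama remain out of 20.
P = 8/20 × 7/19 × 6/18 = 336/6840 = 14/285.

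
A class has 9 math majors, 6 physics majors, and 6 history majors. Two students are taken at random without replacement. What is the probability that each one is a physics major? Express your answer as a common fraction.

P = 6/21 × 5/20 = 30/420 = 1/14.

1/14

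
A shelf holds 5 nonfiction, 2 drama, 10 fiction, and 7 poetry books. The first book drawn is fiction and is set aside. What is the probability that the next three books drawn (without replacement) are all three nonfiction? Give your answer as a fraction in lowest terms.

After the first draw, 5 of the remaining 23 books are nonfiction.
P = 5/23 × 4/22 × 3/21 = 60/10626 = 10/1771.

10/1771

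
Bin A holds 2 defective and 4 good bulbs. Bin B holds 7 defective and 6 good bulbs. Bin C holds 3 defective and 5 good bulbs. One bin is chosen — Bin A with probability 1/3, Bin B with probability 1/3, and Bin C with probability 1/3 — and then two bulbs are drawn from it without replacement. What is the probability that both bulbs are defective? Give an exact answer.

2419/16380

From Bin A: P(both defective) = (2/6)(1/5) = 1/15.
From Bin B: P(both defective) = (7/13)(6/12) = 7/26.
From Bin C: P(both defective) = (3/8)(2/7) = 3/28.
Total probability = (1/3)(1/15) + (1/3)(7/26) + (1/3)(3/28) = 2419/16380.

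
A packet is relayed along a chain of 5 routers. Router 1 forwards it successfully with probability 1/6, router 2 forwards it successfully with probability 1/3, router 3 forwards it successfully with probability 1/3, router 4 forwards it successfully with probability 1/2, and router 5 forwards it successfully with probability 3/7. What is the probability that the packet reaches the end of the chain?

Multiplying along the chain,
P = 1/6 × 1/3 × 1/3 × 1/2 × 3/7 = 3/756 = 1/252.

1/252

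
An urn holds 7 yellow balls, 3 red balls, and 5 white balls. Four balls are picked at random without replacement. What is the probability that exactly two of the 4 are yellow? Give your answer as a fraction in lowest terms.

One ordering (yellow drawn first) has probability 7/15 × 6/14 × 8/13 × 7/12 = 2352/32760 = 14/195.
There are C(4,2) = 6 such orderings, each equally likely, so P = 6 × 14/195 = 28/65.

28/65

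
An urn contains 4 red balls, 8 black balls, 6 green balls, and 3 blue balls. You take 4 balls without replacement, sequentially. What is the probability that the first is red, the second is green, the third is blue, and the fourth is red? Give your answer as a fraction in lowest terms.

1/665

Multiply the probability of each draw given the previous ones:
P = 4/21 × 6/20 × 3/19 × 3/18 = 216/143640 = 1/665.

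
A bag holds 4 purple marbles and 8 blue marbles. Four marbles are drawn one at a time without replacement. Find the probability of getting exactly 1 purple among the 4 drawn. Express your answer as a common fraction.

224/495

One ordering (purple drawn first) has probability 4/12 × 8/11 × 7/10 × 6/9 = 1344/11880 = 56/495.
There are C(4,1) = 4 such orderings, each equally likely, so P = 4 × 56/495 = 224/495.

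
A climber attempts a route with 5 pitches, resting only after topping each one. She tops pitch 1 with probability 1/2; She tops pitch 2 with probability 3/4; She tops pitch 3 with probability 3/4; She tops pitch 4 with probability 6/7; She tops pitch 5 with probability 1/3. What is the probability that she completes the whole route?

Each stage is reached only if all earlier stages succeed, so
P = 1/2 × 3/4 × 3/4 × 6/7 × 1/3 = 54/672 = 9/112.

9/112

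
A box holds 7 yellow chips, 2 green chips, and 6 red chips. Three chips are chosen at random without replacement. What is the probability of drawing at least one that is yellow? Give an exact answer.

P(no yellow) = 8/15 × 7/14 × 6/13 = 336/2730 = 8/65.
P(at least one) = 1 − 8/65 = 57/65.

57/65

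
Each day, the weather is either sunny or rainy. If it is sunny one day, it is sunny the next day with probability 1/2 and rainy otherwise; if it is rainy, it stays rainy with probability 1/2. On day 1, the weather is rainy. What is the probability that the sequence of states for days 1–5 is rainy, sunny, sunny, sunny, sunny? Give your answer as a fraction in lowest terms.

1/16

Day 1 is given. For each transition, use the conditional probability from the current state:
P(sunny | rainy) = 1/2; P(sunny | sunny) = 1/2; P(sunny | sunny) = 1/2; P(sunny | sunny) = 1/2.
P = 1/2 × 1/2 × 1/2 × 1/2 = 1/16.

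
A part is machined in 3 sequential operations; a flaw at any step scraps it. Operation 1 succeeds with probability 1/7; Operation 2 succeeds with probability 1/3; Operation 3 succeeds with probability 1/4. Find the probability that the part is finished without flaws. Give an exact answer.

1/84

Each stage is reached only if all earlier stages succeed, so
P = 1/7 × 1/3 × 1/4 = 1/84.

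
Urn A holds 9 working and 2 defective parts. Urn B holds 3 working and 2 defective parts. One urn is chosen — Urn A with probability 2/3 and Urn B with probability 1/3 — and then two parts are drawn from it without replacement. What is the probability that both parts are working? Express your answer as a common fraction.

From Urn A: P(both working) = (9/11)(8/10) = 36/55.
From Urn B: P(both working) = (3/5)(2/4) = 3/10.
Total probability = (2/3)(36/55) + (1/3)(3/10) = 59/110.

59/110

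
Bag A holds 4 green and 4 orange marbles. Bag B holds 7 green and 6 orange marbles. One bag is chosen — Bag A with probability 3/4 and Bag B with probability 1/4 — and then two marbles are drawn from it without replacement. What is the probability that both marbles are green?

83/364

From Bag A: P(both green) = (4/8)(3/7) = 3/14.
From Bag B: P(both green) = (7/13)(6/12) = 7/26.
Total probability = (3/4)(3/14) + (1/4)(7/26) = 83/364.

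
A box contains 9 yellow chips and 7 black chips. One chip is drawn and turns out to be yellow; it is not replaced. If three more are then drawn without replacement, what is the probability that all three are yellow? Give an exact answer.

8/65

With the first chip removed, 8 yellow remain out of 15.
P = 8/15 × 7/14 × 6/13 = 336/2730 = 8/65.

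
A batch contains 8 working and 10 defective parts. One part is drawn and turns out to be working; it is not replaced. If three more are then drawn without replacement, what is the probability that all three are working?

7/136

After the first draw, 7 of the remaining 17 parts are working.
P = 7/17 × 6/16 × 5/15 = 210/4080 = 7/136.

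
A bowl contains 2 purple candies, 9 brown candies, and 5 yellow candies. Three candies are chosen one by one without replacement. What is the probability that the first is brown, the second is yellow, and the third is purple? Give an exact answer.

Each draw changes the counts, so multiply the conditional probabilities along the sequence:
P = 9/16 × 5/15 × 2/14 = 90/3360 = 3/112.

3/112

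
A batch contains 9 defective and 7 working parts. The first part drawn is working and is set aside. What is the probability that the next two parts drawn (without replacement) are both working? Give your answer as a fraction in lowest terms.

With the first part removed, 6 working remain out of 15.
P = 6/15 × 5/14 = 30/210 = 1/7.

1/7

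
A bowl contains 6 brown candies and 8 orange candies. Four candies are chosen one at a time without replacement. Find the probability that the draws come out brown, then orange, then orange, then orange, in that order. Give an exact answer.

Each draw changes the counts, so multiply the conditional probabilities along the sequence:
P = 6/14 × 8/13 × 7/12 × 6/11 = 2016/24024 = 12/143.

12/143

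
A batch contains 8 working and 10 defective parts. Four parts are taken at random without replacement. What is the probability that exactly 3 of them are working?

One ordering (working drawn first) has probability 8/18 × 7/17 × 6/16 × 10/15 = 3360/73440 = 7/153.
There are C(4,3) = 4 such orderings, each equally likely, so P = 4 × 7/153 = 28/153.

28/153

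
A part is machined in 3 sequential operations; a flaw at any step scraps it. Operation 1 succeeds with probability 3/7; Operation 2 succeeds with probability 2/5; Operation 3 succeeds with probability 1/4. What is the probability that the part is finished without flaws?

3/70

Each stage is reached only if all earlier stages succeed, so
P = 3/7 × 2/5 × 1/4 = 6/140 = 3/70.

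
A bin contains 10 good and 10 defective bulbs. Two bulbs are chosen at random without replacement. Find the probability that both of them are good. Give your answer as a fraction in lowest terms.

9/38

P = 10/20 × 9/19 = 90/380 = 9/38.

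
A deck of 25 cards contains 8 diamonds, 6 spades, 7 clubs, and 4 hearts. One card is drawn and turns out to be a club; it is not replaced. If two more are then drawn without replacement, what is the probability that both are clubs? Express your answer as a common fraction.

5/92

After the first draw, 6 of the remaining 24 cards are clubs.
P = 6/24 × 5/23 = 30/552 = 5/92.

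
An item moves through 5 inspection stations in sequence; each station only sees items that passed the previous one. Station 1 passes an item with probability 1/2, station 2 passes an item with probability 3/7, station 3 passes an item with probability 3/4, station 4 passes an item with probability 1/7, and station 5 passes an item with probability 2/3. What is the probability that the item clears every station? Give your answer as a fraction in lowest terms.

Multiplying along the chain,
P = 1/2 × 3/7 × 3/4 × 1/7 × 2/3 = 18/1176 = 3/196.

3/196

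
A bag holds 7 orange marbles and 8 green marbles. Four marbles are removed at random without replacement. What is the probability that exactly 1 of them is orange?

56/195

One ordering (orange drawn first) has probability 7/15 × 8/14 × 7/13 × 6/12 = 2352/32760 = 14/195.
There are C(4,1) = 4 such orderings, each equally likely, so P = 4 × 14/195 = 56/195.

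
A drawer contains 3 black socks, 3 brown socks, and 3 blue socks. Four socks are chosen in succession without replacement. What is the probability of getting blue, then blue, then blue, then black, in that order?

Chain rule:
P = 3/9 × 2/8 × 1/7 × 3/6 = 18/3024 = 1/168.

1/168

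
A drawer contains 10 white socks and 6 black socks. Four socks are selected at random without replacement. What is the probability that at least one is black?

P(no black) = 10/16 × 9/15 × 8/14 × 7/13 = 5040/43680 = 3/26.
P(at least one) = 1 − 3/26 = 23/26.

23/26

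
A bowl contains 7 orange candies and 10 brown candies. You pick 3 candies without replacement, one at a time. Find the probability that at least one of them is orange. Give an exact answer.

14/17

P(no orange) = 10/17 × 9/16 × 8/15 = 720/4080 = 3/17.
P(at least one) = 1 − 3/17 = 14/17.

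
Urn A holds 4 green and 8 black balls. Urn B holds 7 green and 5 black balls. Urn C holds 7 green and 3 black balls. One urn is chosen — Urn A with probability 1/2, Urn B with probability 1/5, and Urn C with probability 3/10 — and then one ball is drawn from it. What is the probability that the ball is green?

37/75

From Urn A: P(green) = 4/12.
From Urn B: P(green) = 7/12.
From Urn C: P(green) = 7/10.
Total probability = (1/2)(4/12) + (1/5)(7/12) + (3/10)(7/10) = 37/75.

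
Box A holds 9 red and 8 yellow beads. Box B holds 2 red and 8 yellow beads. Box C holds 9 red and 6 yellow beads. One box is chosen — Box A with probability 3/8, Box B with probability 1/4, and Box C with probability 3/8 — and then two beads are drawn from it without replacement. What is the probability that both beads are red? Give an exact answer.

From Box A: P(both red) = (9/17)(8/16) = 9/34.
From Box B: P(both red) = (2/10)(1/9) = 1/45.
From Box C: P(both red) = (9/15)(8/14) = 12/35.
Total probability = (3/8)(9/34) + (1/4)(1/45) + (3/8)(12/35) = 19997/85680.

19997/85680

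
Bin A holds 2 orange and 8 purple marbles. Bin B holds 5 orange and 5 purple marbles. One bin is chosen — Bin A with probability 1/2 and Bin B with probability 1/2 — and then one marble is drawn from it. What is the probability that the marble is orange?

7/20

From Bin A: P(orange) = 2/10.
From Bin B: P(orange) = 5/10.
Total probability = (1/2)(2/10) + (1/2)(5/10) = 7/20.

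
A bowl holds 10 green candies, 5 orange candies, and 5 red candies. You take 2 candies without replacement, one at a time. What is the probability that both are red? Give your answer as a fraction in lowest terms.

1/19

P(every draw is red) = 5/20 × 4/19 = 20/380 = 1/19.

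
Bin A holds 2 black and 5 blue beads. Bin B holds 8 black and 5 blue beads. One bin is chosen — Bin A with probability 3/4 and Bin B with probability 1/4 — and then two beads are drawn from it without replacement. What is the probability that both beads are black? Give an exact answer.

From Bin A: P(both black) = (2/7)(1/6) = 1/21.
From Bin B: P(both black) = (8/13)(7/12) = 14/39.
Total probability = (3/4)(1/21) + (1/4)(14/39) = 137/1092.

137/1092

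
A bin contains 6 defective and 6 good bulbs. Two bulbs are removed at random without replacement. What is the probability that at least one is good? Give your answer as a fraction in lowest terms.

17/22

P(no good) = 6/12 × 5/11 = 30/132 = 5/22.
P(at least one) = 1 − 5/22 = 17/22.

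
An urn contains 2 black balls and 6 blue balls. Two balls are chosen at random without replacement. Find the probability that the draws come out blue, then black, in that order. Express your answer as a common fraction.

Each draw changes the counts, so multiply the conditional probabilities along the sequence:
P = 6/8 × 2/7 = 12/56 = 3/14.

3/14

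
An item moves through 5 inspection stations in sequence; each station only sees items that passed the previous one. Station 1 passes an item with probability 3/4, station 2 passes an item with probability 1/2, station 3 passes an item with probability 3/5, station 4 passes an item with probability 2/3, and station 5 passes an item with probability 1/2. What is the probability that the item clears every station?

The events are sequential, so multiply the conditional probabilities:
P = 3/4 × 1/2 × 3/5 × 2/3 × 1/2 = 18/240 = 3/40.

3/40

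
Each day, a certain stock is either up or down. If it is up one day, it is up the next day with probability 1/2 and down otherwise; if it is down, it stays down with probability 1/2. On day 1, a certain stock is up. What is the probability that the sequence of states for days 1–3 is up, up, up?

1/4

Day 1 is given. For each transition, use the conditional probability from the current state:
P(up | up) = 1/2; P(up | up) = 1/2.
P = 1/2 × 1/2 = 1/4.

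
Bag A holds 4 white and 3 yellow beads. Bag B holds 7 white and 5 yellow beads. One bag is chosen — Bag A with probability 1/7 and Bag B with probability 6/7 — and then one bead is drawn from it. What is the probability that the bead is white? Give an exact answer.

57/98

From Bag A: P(white) = 4/7.
From Bag B: P(white) = 7/12.
Total probability = (1/7)(4/7) + (6/7)(7/12) = 57/98.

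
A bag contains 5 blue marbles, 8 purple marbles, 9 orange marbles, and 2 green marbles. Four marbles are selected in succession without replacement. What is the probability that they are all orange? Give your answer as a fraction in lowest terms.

3/253

P(all orange) = 9/24 × 8/23 × 7/22 × 6/21 = 3024/255024 = 3/253.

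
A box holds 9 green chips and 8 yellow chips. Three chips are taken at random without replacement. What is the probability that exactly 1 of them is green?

One ordering (green drawn first) has probability 9/17 × 8/16 × 7/15 = 504/4080 = 21/170.
There are C(3,1) = 3 such orderings, each equally likely, so P = 3 × 21/170 = 63/170.

63/170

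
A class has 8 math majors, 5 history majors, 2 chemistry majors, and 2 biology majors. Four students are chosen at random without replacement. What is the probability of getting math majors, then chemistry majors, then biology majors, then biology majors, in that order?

1/1785

Chain rule:
P = 8/17 × 2/16 × 2/15 × 1/14 = 32/57120 = 1/1785.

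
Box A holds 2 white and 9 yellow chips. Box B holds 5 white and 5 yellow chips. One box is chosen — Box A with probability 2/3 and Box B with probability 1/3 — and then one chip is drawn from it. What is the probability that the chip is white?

19/66

From Box A: P(white) = 2/11.
From Box B: P(white) = 5/10.
Total probability = (2/3)(2/11) + (1/3)(5/10) = 19/66.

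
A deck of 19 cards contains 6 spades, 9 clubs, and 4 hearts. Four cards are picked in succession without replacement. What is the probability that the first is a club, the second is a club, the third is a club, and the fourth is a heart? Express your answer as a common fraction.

Chain rule:
P = 9/19 × 8/18 × 7/17 × 4/16 = 2016/93024 = 7/323.

7/323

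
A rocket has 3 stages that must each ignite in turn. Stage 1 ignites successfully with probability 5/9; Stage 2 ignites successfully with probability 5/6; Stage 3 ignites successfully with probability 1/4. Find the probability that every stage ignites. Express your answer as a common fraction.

25/216

The events are sequential, so multiply the conditional probabilities:
P = 5/9 × 5/6 × 1/4 = 25/216.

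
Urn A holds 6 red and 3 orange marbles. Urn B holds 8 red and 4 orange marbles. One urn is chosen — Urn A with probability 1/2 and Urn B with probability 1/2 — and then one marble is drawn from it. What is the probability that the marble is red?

2/3

From Urn A: P(red) = 6/9.
From Urn B: P(red) = 8/12.
Total probability = (1/2)(6/9) + (1/2)(8/12) = 2/3.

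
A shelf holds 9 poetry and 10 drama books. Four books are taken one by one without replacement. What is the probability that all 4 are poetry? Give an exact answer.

P = 9/19 × 8/18 × 7/17 × 6/16 = 3024/93024 = 21/646.

21/646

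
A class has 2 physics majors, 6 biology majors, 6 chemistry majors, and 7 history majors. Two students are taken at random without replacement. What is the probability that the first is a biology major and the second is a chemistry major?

Chain rule:
P = 6/21 × 6/20 = 36/420 = 3/35.

3/35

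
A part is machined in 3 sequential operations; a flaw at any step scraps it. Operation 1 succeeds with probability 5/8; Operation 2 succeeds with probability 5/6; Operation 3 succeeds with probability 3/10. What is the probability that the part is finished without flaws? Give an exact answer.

5/32

Each stage is reached only if all earlier stages succeed, so
P = 5/8 × 5/6 × 3/10 = 75/480 = 5/32.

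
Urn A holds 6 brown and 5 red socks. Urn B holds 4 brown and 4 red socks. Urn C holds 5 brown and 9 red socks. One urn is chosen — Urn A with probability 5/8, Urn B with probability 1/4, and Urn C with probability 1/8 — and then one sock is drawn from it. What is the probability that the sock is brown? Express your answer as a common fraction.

629/1232

From Urn A: P(brown) = 6/11.
From Urn B: P(brown) = 4/8.
From Urn C: P(brown) = 5/14.
Total probability = (5/8)(6/11) + (1/4)(4/8) + (1/8)(5/14) = 629/1232.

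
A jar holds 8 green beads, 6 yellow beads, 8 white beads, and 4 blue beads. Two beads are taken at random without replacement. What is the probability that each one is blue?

P = 4/26 × 3/25 = 12/650 = 6/325.

6/325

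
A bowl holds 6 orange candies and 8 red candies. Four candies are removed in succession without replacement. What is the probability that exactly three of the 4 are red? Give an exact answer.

48/143

One ordering (red drawn first) has probability 8/14 × 7/13 × 6/12 × 6/11 = 2016/24024 = 12/143.
There are C(4,3) = 4 such orderings, each equally likely, so P = 4 × 12/143 = 48/143.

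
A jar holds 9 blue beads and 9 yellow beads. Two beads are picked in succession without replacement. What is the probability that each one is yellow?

4/17

P(all yellow) = 9/18 × 8/17 = 72/306 = 4/17.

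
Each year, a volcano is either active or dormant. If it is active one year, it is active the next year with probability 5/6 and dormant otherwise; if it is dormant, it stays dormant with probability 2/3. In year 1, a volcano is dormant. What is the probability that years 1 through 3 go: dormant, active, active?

5/18

Year 1 is given. For each transition, use the conditional probability from the current state:
P(active | dormant) = 1/3; P(active | active) = 5/6.
P = 1/3 × 5/6 = 5/18.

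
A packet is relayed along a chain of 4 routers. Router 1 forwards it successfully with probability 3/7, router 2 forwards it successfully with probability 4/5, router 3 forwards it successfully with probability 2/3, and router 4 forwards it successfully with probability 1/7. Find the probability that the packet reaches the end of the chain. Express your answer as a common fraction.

8/245

The events are sequential, so multiply the conditional probabilities:
P = 3/7 × 4/5 × 2/3 × 1/7 = 24/735 = 8/245.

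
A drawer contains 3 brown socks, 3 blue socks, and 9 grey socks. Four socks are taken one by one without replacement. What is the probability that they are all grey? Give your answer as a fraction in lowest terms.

6/65

P(every draw is grey) = 9/15 × 8/14 × 7/13 × 6/12 = 3024/32760 = 6/65.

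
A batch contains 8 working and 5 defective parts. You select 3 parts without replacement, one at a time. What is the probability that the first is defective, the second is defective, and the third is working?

Multiply the probability of each draw given the previous ones:
P = 5/13 × 4/12 × 8/11 = 160/1716 = 40/429.

40/429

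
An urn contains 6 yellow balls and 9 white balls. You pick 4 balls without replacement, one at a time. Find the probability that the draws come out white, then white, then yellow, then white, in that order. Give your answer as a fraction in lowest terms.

6/65

Each draw changes the counts, so multiply the conditional probabilities along the sequence:
P = 9/15 × 8/14 × 6/13 × 7/12 = 3024/32760 = 6/65.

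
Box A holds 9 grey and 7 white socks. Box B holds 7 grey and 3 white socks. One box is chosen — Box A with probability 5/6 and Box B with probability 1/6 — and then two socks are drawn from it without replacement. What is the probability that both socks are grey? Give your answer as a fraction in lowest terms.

59/180

From Box A: P(both grey) = (9/16)(8/15) = 3/10.
From Box B: P(both grey) = (7/10)(6/9) = 7/15.
Total probability = (5/6)(3/10) + (1/6)(7/15) = 59/180.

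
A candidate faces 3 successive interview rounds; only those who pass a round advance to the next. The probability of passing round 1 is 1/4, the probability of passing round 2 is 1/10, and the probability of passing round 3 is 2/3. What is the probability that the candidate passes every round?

1/60

Each stage is reached only if all earlier stages succeed, so
P = 1/4 × 1/10 × 2/3 = 2/120 = 1/60.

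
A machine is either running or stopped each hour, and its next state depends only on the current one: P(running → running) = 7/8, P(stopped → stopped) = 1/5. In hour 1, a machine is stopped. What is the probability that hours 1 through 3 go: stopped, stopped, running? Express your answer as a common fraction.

4/25

Hour 1 is given. For each transition, use the conditional probability from the current state:
P(stopped | stopped) = 1/5; P(running | stopped) = 4/5.
P = 1/5 × 4/5 = 4/25.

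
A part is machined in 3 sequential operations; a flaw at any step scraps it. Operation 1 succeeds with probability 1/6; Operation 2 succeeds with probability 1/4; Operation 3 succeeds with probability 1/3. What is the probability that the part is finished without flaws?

1/72

Each stage is reached only if all earlier stages succeed, so
P = 1/6 × 1/4 × 1/3 = 1/72.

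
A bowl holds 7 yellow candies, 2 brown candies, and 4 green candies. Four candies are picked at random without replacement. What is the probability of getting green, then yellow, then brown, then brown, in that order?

7/2145

Multiply the probability of each draw given the previous ones:
P = 4/13 × 7/12 × 2/11 × 1/10 = 56/17160 = 7/2145.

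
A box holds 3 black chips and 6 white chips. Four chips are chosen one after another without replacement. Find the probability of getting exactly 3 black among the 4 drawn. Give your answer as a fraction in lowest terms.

1/21

One ordering (black drawn first) has probability 3/9 × 2/8 × 1/7 × 6/6 = 36/3024 = 1/84.
There are C(4,3) = 4 such orderings, each equally likely, so P = 4 × 1/84 = 1/21.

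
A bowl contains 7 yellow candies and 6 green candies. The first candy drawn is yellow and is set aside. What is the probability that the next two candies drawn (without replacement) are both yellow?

With the first candy removed, 6 yellow remain out of 12.
P = 6/12 × 5/11 = 30/132 = 5/22.

5/22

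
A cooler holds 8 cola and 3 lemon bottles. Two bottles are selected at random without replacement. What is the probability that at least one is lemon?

27/55

P(no lemon) = 8/11 × 7/10 = 56/110 = 28/55.
P(at least one) = 1 − 28/55 = 27/55.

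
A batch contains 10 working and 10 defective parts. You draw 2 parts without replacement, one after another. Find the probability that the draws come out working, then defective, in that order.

Each draw changes the counts, so multiply the conditional probabilities along the sequence:
P = 10/20 × 10/19 = 100/380 = 5/19.

5/19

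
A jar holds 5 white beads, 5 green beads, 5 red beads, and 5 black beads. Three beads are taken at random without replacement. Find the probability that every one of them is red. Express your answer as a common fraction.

P(every draw is red) = 5/20 × 4/19 × 3/18 = 60/6840 = 1/114.

1/114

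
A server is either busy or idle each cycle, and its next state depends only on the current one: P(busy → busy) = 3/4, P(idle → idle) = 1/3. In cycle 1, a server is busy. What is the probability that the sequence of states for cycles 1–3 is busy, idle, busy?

Cycle 1 is given. For each transition, use the conditional probability from the current state:
P(idle | busy) = 1/4; P(busy | idle) = 2/3.
P = 1/4 × 2/3 = 2/12 = 1/6.

1/6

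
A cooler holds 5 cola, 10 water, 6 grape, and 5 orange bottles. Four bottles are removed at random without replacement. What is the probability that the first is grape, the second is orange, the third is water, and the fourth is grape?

Chain rule:
P = 6/26 × 5/25 × 10/24 × 5/23 = 1500/358800 = 5/1196.

5/1196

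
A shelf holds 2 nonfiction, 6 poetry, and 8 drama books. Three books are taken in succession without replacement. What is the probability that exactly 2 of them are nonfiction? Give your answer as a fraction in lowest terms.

One ordering (nonfiction drawn first) has probability 2/16 × 1/15 × 14/14 = 28/3360 = 1/120.
There are C(3,2) = 3 such orderings, each equally likely, so P = 3 × 1/120 = 1/40.

1/40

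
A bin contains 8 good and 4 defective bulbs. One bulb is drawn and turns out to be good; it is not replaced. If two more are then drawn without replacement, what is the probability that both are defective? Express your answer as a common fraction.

With the first bulb removed, 4 defective remain out of 11.
P = 4/11 × 3/10 = 12/110 = 6/55.

6/55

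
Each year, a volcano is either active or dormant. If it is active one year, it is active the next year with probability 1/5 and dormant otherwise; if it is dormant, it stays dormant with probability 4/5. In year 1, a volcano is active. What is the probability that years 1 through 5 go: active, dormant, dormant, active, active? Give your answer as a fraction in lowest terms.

Year 1 is given. For each transition, use the conditional probability from the current state:
P(dormant | active) = 4/5; P(dormant | dormant) = 4/5; P(active | dormant) = 1/5; P(active | active) = 1/5.
P = 4/5 × 4/5 × 1/5 × 1/5 = 16/625.

16/625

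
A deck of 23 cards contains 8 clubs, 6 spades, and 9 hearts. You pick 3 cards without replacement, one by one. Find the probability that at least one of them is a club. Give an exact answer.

P(no clubs) = 15/23 × 14/22 × 13/21 = 2730/10626 = 65/253.
P(at least one) = 1 − 65/253 = 188/253.

188/253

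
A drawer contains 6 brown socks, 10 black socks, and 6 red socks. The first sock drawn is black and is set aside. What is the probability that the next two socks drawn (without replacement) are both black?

6/35

With the first sock removed, 9 black remain out of 21.
P = 9/21 × 8/20 = 72/420 = 6/35.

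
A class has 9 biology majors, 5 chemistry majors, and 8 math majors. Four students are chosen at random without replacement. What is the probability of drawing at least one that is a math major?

82/95

P(no math majors) = 14/22 × 13/21 × 12/20 × 11/19 = 24024/175560 = 13/95.
P(at least one) = 1 − 13/95 = 82/95.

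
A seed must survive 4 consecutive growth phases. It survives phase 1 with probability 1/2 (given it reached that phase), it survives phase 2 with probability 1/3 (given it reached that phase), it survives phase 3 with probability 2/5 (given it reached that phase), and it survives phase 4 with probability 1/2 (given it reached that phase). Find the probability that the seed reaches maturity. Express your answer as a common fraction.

The events are sequential, so multiply the conditional probabilities:
P = 1/2 × 1/3 × 2/5 × 1/2 = 2/60 = 1/30.

1/30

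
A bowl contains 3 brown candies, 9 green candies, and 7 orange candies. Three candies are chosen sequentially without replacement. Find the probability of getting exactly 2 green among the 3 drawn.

120/323

One ordering (green drawn first) has probability 9/19 × 8/18 × 10/17 = 720/5814 = 40/323.
There are C(3,2) = 3 such orderings, each equally likely, so P = 3 × 40/323 = 120/323.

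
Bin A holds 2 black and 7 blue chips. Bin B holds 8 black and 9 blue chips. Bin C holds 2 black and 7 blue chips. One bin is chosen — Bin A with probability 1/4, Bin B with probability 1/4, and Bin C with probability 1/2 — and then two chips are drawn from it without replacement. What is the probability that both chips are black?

From Bin A: P(both black) = (2/9)(1/8) = 1/36.
From Bin B: P(both black) = (8/17)(7/16) = 7/34.
From Bin C: P(both black) = (2/9)(1/8) = 1/36.
Total probability = (1/4)(1/36) + (1/4)(7/34) + (1/2)(1/36) = 59/816.

59/816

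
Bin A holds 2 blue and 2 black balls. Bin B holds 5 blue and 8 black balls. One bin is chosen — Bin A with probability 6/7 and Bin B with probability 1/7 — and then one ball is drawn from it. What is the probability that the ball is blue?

From Bin A: P(blue) = 2/4.
From Bin B: P(blue) = 5/13.
Total probability = (6/7)(2/4) + (1/7)(5/13) = 44/91.

44/91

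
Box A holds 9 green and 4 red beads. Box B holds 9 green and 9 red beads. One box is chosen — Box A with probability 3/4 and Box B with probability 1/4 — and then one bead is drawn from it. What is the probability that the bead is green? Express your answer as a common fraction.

From Box A: P(green) = 9/13.
From Box B: P(green) = 9/18.
Total probability = (3/4)(9/13) + (1/4)(9/18) = 67/104.

67/104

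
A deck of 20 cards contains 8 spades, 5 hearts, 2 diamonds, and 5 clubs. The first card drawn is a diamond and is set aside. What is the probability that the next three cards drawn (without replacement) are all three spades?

With the first card removed, 8 spades remain out of 19.
P = 8/19 × 7/18 × 6/17 = 336/5814 = 56/969.

56/969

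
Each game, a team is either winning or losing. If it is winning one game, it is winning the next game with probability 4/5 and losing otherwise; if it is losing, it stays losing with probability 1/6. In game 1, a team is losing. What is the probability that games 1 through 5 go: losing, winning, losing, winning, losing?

1/36

Game 1 is given. For each transition, use the conditional probability from the current state:
P(winning | losing) = 5/6; P(losing | winning) = 1/5; P(winning | losing) = 5/6; P(losing | winning) = 1/5.
P = 5/6 × 1/5 × 5/6 × 1/5 = 25/900 = 1/36.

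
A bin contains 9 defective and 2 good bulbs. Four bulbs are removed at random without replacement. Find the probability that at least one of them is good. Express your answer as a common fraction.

34/55

P(no good) = 9/11 × 8/10 × 7/9 × 6/8 = 3024/7920 = 21/55.
P(at least one) = 1 − 21/55 = 34/55.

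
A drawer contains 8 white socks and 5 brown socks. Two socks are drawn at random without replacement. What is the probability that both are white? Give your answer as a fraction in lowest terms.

14/39

P(all white) = 8/13 × 7/12 = 56/156 = 14/39.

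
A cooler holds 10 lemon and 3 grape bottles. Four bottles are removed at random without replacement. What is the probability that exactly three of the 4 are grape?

2/143

One ordering (grape drawn first) has probability 3/13 × 2/12 × 1/11 × 10/10 = 60/17160 = 1/286.
There are C(4,3) = 4 such orderings, each equally likely, so P = 4 × 1/286 = 2/143.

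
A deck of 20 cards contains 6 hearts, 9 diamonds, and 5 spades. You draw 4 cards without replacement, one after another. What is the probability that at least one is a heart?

3844/4845

P(no hearts) = 14/20 × 13/19 × 12/18 × 11/17 = 24024/116280 = 1001/4845.
P(at least one) = 1 − 1001/4845 = 3844/4845.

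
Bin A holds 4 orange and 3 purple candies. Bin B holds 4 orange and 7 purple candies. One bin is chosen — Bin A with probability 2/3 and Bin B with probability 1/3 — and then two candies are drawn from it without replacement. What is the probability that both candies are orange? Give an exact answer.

From Bin A: P(both orange) = (4/7)(3/6) = 2/7.
From Bin B: P(both orange) = (4/11)(3/10) = 6/55.
Total probability = (2/3)(2/7) + (1/3)(6/55) = 262/1155.

262/1155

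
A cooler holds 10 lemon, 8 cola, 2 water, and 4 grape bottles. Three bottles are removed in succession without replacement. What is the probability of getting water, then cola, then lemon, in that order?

Multiply the probability of each draw given the previous ones:
P = 2/24 × 8/23 × 10/22 = 160/12144 = 10/759.

10/759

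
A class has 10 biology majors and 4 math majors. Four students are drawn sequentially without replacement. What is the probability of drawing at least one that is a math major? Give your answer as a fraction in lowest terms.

P(no math majors) = 10/14 × 9/13 × 8/12 × 7/11 = 5040/24024 = 30/143.
P(at least one) = 1 − 30/143 = 113/143.

113/143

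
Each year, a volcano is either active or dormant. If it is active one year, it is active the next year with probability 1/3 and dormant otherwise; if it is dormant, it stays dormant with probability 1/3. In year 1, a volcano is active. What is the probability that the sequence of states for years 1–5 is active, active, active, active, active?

1/81

Year 1 is given. For each transition, use the conditional probability from the current state:
P(active | active) = 1/3; P(active | active) = 1/3; P(active | active) = 1/3; P(active | active) = 1/3.
P = 1/3 × 1/3 × 1/3 × 1/3 = 1/81.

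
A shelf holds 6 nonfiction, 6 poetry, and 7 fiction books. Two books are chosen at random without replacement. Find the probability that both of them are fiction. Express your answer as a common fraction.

P = 7/19 × 6/18 = 42/342 = 7/57.

7/57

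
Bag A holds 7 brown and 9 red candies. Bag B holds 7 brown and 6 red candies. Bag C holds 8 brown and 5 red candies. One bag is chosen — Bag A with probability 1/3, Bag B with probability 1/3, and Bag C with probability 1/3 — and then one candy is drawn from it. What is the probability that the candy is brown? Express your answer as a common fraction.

331/624

From Bag A: P(brown) = 7/16.
From Bag B: P(brown) = 7/13.
From Bag C: P(brown) = 8/13.
Total probability = (1/3)(7/16) + (1/3)(7/13) + (1/3)(8/13) = 331/624.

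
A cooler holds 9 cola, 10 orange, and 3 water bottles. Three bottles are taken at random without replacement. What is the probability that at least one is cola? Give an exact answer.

57/70

P(no cola) = 13/22 × 12/21 × 11/20 = 1716/9240 = 13/70.
P(at least one) = 1 − 13/70 = 57/70.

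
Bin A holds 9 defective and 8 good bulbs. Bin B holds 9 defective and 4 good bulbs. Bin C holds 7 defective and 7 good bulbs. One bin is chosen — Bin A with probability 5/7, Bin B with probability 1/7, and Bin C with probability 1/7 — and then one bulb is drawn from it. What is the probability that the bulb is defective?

From Bin A: P(defective) = 9/17.
From Bin B: P(defective) = 9/13.
From Bin C: P(defective) = 7/14.
Total probability = (5/7)(9/17) + (1/7)(9/13) + (1/7)(7/14) = 1697/3094.

1697/3094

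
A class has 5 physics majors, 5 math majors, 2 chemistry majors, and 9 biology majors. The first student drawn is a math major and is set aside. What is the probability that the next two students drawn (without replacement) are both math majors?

With the first student removed, 4 math majors remain out of 20.
P = 4/20 × 3/19 = 12/380 = 3/95.

3/95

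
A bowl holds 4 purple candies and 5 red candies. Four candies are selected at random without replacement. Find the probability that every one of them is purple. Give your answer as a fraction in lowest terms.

1/126

P(every draw is purple) = 4/9 × 3/8 × 2/7 × 1/6 = 24/3024 = 1/126.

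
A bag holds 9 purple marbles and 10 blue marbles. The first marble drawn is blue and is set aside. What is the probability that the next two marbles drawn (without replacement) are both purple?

With the first marble removed, 9 purple remain out of 18.
P = 9/18 × 8/17 = 72/306 = 4/17.

4/17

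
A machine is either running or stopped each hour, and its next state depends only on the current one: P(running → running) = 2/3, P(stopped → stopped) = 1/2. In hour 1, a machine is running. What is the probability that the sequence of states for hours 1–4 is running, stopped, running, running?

Hour 1 is given. For each transition, use the conditional probability from the current state:
P(stopped | running) = 1/3; P(running | stopped) = 1/2; P(running | running) = 2/3.
P = 1/3 × 1/2 × 2/3 = 2/18 = 1/9.

1/9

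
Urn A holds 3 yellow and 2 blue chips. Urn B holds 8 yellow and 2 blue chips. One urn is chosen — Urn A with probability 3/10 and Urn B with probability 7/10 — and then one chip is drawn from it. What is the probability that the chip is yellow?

37/50

From Urn A: P(yellow) = 3/5.
From Urn B: P(yellow) = 8/10.
Total probability = (3/10)(3/5) + (7/10)(8/10) = 37/50.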